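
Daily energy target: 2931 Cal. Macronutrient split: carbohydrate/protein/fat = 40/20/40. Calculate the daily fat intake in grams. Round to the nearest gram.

130 g/day

Fat energy = 40% × 2931 = 1172.4 kcal.
At 9 kcal/g: 1172.4 ÷ 9 = 130.2667 g.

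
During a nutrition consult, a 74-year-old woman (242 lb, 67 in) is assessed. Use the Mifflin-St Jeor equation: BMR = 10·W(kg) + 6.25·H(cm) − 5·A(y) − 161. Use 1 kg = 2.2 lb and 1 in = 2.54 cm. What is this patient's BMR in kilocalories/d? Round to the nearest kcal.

1633 kilocalories/d

Convert to metric: weight = 242 ÷ 2.2 = 110 kg; height = 67 × 2.54 = 170.18 cm.
Mifflin-St Jeor (female): BMR = 10(110) + 6.25(170.18) − 5(74) − 161 = 1100 + 1063.625 − 370 − 161 = 1632.625 kcal/day.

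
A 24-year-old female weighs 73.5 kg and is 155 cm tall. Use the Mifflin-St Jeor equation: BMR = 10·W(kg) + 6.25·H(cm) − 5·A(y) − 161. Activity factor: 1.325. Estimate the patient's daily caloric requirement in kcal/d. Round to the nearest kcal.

Mifflin-St Jeor (female): BMR = 10(73.5) + 6.25(155) − 5(24) − 161 = 735 + 968.75 − 120 − 161 = 1422.75 kcal/day.
TEE = BMR × activity factor = 1422.75 × 1.325 = 1885.1438 kcal/day.

1885 kcal/d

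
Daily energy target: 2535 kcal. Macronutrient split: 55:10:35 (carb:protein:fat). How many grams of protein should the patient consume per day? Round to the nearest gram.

Protein energy = 10% × 2535 = 253.5 kcal.
At 4 kcal/g: 253.5 ÷ 4 = 63.375 g.

63 g/day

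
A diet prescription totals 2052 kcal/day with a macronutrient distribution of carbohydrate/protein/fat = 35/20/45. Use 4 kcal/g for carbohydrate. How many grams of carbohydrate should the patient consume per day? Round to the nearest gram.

180 g/day

Carbohydrate energy = 35% × 2052 = 718.2 kcal.
At 4 kcal/g: 718.2 ÷ 4 = 179.55 g.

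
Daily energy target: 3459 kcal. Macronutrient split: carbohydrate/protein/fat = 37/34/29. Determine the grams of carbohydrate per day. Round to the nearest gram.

Carbohydrate energy = 37% × 3459 = 1279.83 kcal.
At 4 kcal/g: 1279.83 ÷ 4 = 319.9575 g.

320 g/day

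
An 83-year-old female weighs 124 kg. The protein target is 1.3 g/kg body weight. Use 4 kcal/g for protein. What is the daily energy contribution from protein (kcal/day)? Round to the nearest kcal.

Protein = 1.3 g/kg × 124 kg = 161.2 g/day.
Protein energy = 161.2 g × 4 kcal/g = 644.8 kcal/day.

645 kcal/day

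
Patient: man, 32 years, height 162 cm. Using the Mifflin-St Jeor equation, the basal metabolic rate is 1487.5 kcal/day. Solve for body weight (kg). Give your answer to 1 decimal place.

1487.5 = 10·W + 6.25(162) − 5(32) + 5
10·W = 1487.5 − 857.5 = 630, so W = 63 kg.

63.0 kg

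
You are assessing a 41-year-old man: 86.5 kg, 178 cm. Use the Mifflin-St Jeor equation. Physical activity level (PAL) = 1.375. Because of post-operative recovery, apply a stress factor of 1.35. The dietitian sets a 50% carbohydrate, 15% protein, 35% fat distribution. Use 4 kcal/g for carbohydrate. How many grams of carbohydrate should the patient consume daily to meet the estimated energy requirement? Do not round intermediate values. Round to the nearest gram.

412 g/day

Mifflin-St Jeor (male): BMR = 10(86.5) + 6.25(178) − 5(41) + 5 = 865 + 1112.5 − 205 + 5 = 1777.5 kcal/day.
TEE = 1777.5 × 1.375 = 2444.0625 kcal/day.
With stress factor 1.35: 2444.0625 × 1.35 = 3299.4844 kcal/day.
Carbohydrate energy = 50% × 3299.4844 = 1649.7422 kcal.
Carbohydrate = 1649.7422 ÷ 4 kcal/g = 412.4355 g.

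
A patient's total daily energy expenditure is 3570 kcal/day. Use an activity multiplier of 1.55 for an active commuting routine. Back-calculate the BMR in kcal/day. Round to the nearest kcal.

BMR = TEE ÷ activity factor = 3570 ÷ 1.55 = 2303.2258 kcal/day.

2303 kcal/day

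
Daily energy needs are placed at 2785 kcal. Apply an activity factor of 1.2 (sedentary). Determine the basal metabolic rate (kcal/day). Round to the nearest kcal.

2321 kcal/day

BMR = TEE ÷ activity factor = 2785 ÷ 1.2 = 2320.8333 kcal/day.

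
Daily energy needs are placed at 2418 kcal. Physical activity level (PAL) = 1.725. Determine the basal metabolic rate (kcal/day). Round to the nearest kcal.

BMR = TEE ÷ activity factor = 2418 ÷ 1.725 = 1401.7391 kcal/day.

1402 kcal/day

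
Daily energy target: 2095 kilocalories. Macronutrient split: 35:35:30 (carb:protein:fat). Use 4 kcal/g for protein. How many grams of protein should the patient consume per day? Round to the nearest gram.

Protein energy = 35% × 2095 = 733.25 kcal.
At 4 kcal/g: 733.25 ÷ 4 = 183.3125 g.

183 g/day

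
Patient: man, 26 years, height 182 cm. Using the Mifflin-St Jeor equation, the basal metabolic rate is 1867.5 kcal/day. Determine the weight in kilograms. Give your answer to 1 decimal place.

1867.5 = 10·W + 6.25(182) − 5(26) + 5
10·W = 1867.5 − 1012.5 = 855, so W = 85.5 kg.

85.5 kg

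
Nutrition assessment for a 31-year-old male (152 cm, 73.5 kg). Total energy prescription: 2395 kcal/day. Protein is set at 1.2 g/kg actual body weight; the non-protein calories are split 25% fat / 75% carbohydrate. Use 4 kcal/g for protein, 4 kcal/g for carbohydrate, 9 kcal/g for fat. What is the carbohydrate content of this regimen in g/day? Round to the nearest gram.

383 g/day

Protein = 1.2 × 73.5 = 88.2 g → 88.2 × 4 = 352.8 kcal.
Non-protein calories = 2395 − 352.8 = 2042.2 kcal.
Fat: 25% × 2042.2 = 510.55 kcal; carbohydrate: 1531.65 kcal.
Carbohydrate: 1531.65 kcal ÷ 4 kcal/g = 382.9125 g.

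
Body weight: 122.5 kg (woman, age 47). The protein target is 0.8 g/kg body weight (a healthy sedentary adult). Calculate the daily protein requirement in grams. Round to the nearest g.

98 g/day

Protein = 0.8 g/kg × 122.5 kg = 98 g/day.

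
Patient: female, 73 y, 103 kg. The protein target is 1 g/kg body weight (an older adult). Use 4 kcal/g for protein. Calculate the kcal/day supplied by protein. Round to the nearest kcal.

Protein = 1 g/kg × 103 kg = 103 g/day.
Protein energy = 103 g × 4 kcal/g = 412 kcal/day.

412 kcal/day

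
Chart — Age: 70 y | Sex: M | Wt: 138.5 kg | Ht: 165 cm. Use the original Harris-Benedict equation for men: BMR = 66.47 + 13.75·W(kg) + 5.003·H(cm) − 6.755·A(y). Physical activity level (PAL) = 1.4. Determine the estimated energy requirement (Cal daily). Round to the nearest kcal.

Harris-Benedict: BMR = 66.47 + 13.75(138.5) + 5.003(165) − 6.755(70) = 2323.49 kcal/day.
TEE = BMR × activity factor = 2323.49 × 1.4 = 3252.886 kcal/day.

3253 Cal daily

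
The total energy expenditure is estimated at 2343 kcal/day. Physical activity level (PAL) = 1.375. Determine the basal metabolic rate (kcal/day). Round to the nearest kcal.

1704 kcal/day

BMR = TEE ÷ activity factor = 2343 ÷ 1.375 = 1704 kcal/day.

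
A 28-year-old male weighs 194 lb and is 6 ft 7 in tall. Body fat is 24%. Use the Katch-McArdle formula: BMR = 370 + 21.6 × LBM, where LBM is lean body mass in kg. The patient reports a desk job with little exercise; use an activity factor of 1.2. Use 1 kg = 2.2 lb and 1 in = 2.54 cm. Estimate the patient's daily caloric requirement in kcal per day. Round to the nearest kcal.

Convert to metric: weight = 194 ÷ 2.2 = 88.1818 kg; height = (6×12 + 7) × 2.54 = 79 × 2.54 = 200.66 cm.
LBM = 88.1818 × (1 − 0.24) = 67.0182 kg. Katch-McArdle: BMR = 370 + 21.6 × 67.0182 = 1817.5927 kcal/day.
TEE = BMR × activity factor = 1817.5927 × 1.2 = 2181.1113 kcal/day.

2181 kcal per day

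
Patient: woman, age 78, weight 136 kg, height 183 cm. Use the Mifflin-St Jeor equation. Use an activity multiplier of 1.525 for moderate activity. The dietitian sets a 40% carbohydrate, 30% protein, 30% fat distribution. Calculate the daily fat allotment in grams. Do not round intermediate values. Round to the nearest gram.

99 g/day

Mifflin-St Jeor (female): BMR = 10(136) + 6.25(183) − 5(78) − 161 = 1360 + 1143.75 − 390 − 161 = 1952.75 kcal/day.
TEE = 1952.75 × 1.525 = 2977.9438 kcal/day.
Fat energy = 30% × 2977.9438 = 893.3831 kcal.
Fat = 893.3831 ÷ 9 kcal/g = 99.2648 g.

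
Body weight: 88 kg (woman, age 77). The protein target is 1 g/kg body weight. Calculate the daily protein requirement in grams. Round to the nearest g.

88 g/day

Protein = 1 g/kg × 88 kg = 88 g/day.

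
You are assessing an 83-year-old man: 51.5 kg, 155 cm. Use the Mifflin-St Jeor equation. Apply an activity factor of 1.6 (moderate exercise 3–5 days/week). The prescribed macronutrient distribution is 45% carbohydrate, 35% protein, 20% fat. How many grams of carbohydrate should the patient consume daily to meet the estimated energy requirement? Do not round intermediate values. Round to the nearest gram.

Mifflin-St Jeor (male): BMR = 10(51.5) + 6.25(155) − 5(83) + 5 = 515 + 968.75 − 415 + 5 = 1073.75 kcal/day.
TEE = 1073.75 × 1.6 = 1718 kcal/day.
Carbohydrate energy = 45% × 1718 = 773.1 kcal.
Carbohydrate = 773.1 ÷ 4 kcal/g = 193.275 g.

193 g/day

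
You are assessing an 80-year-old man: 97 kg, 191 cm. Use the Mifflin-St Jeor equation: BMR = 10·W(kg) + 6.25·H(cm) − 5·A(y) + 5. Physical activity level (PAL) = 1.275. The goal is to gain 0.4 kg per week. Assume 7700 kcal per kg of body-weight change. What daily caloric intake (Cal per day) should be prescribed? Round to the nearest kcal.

2695 Cal per day

Mifflin-St Jeor (male): BMR = 10(97) + 6.25(191) − 5(80) + 5 = 970 + 1193.75 − 400 + 5 = 1768.75 kcal/day.
TEE = 1768.75 × 1.275 = 2255.1563 kcal/day.
Required daily surplus = 0.4 × 7700 ÷ 7 = 440 kcal/day.
Target intake = 2255.1563 + 440 = 2695.1563 kcal/day.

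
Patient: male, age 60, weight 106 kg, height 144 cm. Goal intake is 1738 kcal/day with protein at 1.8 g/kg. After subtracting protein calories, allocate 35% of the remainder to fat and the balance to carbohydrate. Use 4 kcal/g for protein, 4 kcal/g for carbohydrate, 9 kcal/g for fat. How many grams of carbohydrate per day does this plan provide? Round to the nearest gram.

158 g/day

Protein = 1.8 × 106 = 190.8 g → 190.8 × 4 = 763.2 kcal.
Non-protein calories = 1738 − 763.2 = 974.8 kcal.
Fat: 35% × 974.8 = 341.18 kcal; carbohydrate: 633.62 kcal.
Carbohydrate: 633.62 kcal ÷ 4 kcal/g = 158.405 g.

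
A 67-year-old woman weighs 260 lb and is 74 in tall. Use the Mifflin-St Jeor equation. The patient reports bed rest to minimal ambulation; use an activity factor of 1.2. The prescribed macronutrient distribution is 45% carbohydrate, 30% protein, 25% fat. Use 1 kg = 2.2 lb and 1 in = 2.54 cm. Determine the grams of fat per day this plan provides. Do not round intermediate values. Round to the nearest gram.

Convert to metric: weight = 260 ÷ 2.2 = 118.1818 kg; height = 74 × 2.54 = 187.96 cm.
Mifflin-St Jeor (female): BMR = 10(118.1818) + 6.25(187.96) − 5(67) − 161 = 1181.8182 + 1174.75 − 335 − 161 = 1860.5682 kcal/day.
TEE = 1860.5682 × 1.2 = 2232.6818 kcal/day.
Fat energy = 25% × 2232.6818 = 558.1705 kcal.
Fat = 558.1705 ÷ 9 kcal/g = 62.0189 g.

62 g/day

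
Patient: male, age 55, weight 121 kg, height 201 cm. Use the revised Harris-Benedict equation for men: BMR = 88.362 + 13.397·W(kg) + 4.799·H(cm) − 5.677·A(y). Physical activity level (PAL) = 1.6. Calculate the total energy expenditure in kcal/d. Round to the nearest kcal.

Harris-Benedict: BMR = 88.362 + 13.397(121) + 4.799(201) − 5.677(55) = 2361.763 kcal/day.
TEE = BMR × activity factor = 2361.763 × 1.6 = 3778.8208 kcal/day.

3779 kcal/d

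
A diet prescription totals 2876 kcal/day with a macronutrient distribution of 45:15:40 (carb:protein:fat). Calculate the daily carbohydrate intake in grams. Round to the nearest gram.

Carbohydrate energy = 45% × 2876 = 1294.2 kcal.
At 4 kcal/g: 1294.2 ÷ 4 = 323.55 g.

324 g/day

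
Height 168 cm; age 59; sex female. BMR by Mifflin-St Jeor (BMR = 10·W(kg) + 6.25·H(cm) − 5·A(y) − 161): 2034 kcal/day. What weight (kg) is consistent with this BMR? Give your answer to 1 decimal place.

144.0 kg

2034 = 10·W + 6.25(168) − 5(59) − 161
10·W = 2034 − 594 = 1440, so W = 144 kg.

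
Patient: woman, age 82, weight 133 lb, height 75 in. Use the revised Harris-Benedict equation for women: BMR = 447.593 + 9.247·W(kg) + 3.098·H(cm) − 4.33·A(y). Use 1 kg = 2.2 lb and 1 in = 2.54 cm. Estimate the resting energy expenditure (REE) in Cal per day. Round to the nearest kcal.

Convert to metric: weight = 133 ÷ 2.2 = 60.4545 kg; height = 75 × 2.54 = 190.5 cm.
Harris-Benedict: BMR = 447.593 + 9.247(60.4545) + 3.098(190.5) − 4.33(82) = 1241.7252 kcal/day.

1242 Cal per day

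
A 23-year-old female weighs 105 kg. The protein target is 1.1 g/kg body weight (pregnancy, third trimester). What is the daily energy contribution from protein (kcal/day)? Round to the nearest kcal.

462 kcal/day

Protein = 1.1 g/kg × 105 kg = 115.5 g/day.
Protein energy = 115.5 g × 4 kcal/g = 462 kcal/day.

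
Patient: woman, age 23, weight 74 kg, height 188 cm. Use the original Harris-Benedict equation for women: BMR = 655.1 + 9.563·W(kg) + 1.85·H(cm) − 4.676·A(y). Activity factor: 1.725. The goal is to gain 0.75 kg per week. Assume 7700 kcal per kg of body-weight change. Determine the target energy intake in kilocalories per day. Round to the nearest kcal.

3590 kilocalories per day

Harris-Benedict: BMR = 655.1 + 9.563(74) + 1.85(188) − 4.676(23) = 1603.014 kcal/day.
TEE = 1603.014 × 1.725 = 2765.1992 kcal/day.
Required daily surplus = 0.75 × 7700 ÷ 7 = 825 kcal/day.
Target intake = 2765.1992 + 825 = 3590.1992 kcal/day.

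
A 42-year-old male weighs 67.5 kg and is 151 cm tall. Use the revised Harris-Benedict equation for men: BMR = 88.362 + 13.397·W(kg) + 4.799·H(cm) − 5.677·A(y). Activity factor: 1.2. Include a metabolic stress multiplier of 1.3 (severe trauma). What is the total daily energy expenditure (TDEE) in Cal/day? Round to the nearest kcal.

2307 Cal/day

Harris-Benedict: BMR = 88.362 + 13.397(67.5) + 4.799(151) − 5.677(42) = 1478.8745 kcal/day.
TEE = BMR × activity factor = 1478.8745 × 1.2 = 1774.6494 kcal/day.
Apply stress factor: 1774.6494 × 1.3 = 2307.0442 kcal/day.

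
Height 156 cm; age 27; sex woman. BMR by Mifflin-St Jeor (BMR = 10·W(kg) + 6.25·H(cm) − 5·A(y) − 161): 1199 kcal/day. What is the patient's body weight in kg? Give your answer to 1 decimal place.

52.0 kg

1199 = 10·W + 6.25(156) − 5(27) − 161
10·W = 1199 − 679 = 520, so W = 52 kg.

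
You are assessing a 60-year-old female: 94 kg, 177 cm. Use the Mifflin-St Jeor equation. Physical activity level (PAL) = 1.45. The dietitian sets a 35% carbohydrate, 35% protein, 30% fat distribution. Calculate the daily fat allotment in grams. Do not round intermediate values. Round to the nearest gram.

Mifflin-St Jeor (female): BMR = 10(94) + 6.25(177) − 5(60) − 161 = 940 + 1106.25 − 300 − 161 = 1585.25 kcal/day.
TEE = 1585.25 × 1.45 = 2298.6125 kcal/day.
Fat energy = 30% × 2298.6125 = 689.5838 kcal.
Fat = 689.5838 ÷ 9 kcal/g = 76.6204 g.

77 g/day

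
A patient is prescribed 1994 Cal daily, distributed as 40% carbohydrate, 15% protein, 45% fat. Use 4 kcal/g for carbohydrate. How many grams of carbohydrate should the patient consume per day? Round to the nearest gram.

199 g/day

Carbohydrate energy = 40% × 1994 = 797.6 kcal.
At 4 kcal/g: 797.6 ÷ 4 = 199.4 g.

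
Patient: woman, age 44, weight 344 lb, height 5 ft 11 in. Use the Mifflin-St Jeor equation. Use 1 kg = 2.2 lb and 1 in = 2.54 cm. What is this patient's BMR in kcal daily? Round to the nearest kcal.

2310 kcal daily

Convert to metric: weight = 344 ÷ 2.2 = 156.3636 kg; height = (5×12 + 11) × 2.54 = 71 × 2.54 = 180.34 cm.
Mifflin-St Jeor (female): BMR = 10(156.3636) + 6.25(180.34) − 5(44) − 161 = 1563.6364 + 1127.125 − 220 − 161 = 2309.7614 kcal/day.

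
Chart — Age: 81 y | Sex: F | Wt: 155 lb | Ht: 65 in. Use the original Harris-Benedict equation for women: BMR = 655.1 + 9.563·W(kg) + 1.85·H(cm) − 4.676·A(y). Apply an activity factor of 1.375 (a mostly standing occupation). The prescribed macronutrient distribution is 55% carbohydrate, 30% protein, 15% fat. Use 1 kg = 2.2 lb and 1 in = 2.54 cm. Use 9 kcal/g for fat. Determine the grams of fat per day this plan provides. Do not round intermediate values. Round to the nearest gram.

29 g/day

Convert to metric: weight = 155 ÷ 2.2 = 70.4545 kg; height = 65 × 2.54 = 165.1 cm.
Harris-Benedict: BMR = 655.1 + 9.563(70.4545) + 1.85(165.1) − 4.676(81) = 1255.5358 kcal/day.
TEE = 1255.5358 × 1.375 = 1726.3618 kcal/day.
Fat energy = 15% × 1726.3618 = 258.9543 kcal.
Fat = 258.9543 ÷ 9 kcal/g = 28.7727 g.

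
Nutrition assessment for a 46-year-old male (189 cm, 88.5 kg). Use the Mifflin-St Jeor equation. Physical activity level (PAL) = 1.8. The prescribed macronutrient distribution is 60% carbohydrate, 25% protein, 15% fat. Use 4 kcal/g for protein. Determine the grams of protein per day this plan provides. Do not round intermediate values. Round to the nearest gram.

207 g/day

Mifflin-St Jeor (male): BMR = 10(88.5) + 6.25(189) − 5(46) + 5 = 885 + 1181.25 − 230 + 5 = 1841.25 kcal/day.
TEE = 1841.25 × 1.8 = 3314.25 kcal/day.
Protein energy = 25% × 3314.25 = 828.5625 kcal.
Protein = 828.5625 ÷ 4 kcal/g = 207.1406 g.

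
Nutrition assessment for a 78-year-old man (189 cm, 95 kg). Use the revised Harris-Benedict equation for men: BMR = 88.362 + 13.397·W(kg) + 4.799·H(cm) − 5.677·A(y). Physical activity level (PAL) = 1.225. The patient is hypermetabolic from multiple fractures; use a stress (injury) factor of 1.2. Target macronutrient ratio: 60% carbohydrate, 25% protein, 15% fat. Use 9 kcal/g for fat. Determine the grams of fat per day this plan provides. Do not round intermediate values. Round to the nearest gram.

Harris-Benedict: BMR = 88.362 + 13.397(95) + 4.799(189) − 5.677(78) = 1825.282 kcal/day.
TEE = 1825.282 × 1.225 = 2235.9705 kcal/day.
With stress factor 1.2: 2235.9705 × 1.2 = 2683.1645 kcal/day.
Fat energy = 15% × 2683.1645 = 402.4747 kcal.
Fat = 402.4747 ÷ 9 kcal/g = 44.7194 g.

45 g/day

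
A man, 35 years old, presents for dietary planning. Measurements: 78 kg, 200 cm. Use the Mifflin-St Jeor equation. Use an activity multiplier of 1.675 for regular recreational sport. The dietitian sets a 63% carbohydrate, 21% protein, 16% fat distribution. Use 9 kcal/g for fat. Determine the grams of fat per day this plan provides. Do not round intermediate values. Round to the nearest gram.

Mifflin-St Jeor (male): BMR = 10(78) + 6.25(200) − 5(35) + 5 = 780 + 1250 − 175 + 5 = 1860 kcal/day.
TEE = 1860 × 1.675 = 3115.5 kcal/day.
Fat energy = 16% × 3115.5 = 498.48 kcal.
Fat = 498.48 ÷ 9 kcal/g = 55.3867 g.

55 g/day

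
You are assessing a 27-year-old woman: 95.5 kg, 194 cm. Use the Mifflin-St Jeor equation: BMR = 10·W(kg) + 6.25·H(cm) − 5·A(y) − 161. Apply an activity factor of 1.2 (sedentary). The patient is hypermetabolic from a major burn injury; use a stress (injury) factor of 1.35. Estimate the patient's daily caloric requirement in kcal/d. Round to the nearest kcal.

Mifflin-St Jeor (female): BMR = 10(95.5) + 6.25(194) − 5(27) − 161 = 955 + 1212.5 − 135 − 161 = 1871.5 kcal/day.
TEE = BMR × activity factor = 1871.5 × 1.2 = 2245.8 kcal/day.
Apply stress factor: 2245.8 × 1.35 = 3031.83 kcal/day.

3032 kcal/d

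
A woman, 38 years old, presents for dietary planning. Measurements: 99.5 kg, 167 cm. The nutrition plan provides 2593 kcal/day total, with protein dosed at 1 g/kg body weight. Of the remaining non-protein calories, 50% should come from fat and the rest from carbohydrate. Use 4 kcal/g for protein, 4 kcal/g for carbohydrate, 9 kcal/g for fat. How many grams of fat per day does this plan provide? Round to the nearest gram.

122 g/day

Protein = 1 × 99.5 = 99.5 g → 99.5 × 4 = 398 kcal.
Non-protein calories = 2593 − 398 = 2195 kcal.
Fat: 50% × 2195 = 1097.5 kcal; carbohydrate: 1097.5 kcal.
Fat: 1097.5 kcal ÷ 9 kcal/g = 121.9444 g.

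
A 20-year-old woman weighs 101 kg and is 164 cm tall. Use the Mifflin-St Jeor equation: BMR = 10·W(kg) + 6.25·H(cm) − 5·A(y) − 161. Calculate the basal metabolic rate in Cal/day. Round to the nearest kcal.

Mifflin-St Jeor (female): BMR = 10(101) + 6.25(164) − 5(20) − 161 = 1010 + 1025 − 100 − 161 = 1774 kcal/day.

1774 Cal/day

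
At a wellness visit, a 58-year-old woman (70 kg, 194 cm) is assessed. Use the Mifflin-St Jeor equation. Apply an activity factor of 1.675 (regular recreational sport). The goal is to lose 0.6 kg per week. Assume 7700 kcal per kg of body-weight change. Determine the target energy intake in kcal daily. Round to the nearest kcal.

Mifflin-St Jeor (female): BMR = 10(70) + 6.25(194) − 5(58) − 161 = 700 + 1212.5 − 290 − 161 = 1461.5 kcal/day.
TEE = 1461.5 × 1.675 = 2448.0125 kcal/day.
Required daily deficit = 0.6 × 7700 ÷ 7 = 660 kcal/day.
Target intake = 2448.0125 − 660 = 1788.0125 kcal/day.

1788 kcal daily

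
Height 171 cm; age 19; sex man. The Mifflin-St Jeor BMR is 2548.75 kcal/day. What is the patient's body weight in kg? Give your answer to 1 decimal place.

2548.75 = 10·W + 6.25(171) − 5(19) + 5
10·W = 2548.75 − 978.75 = 1570, so W = 157 kg.

157.0 kg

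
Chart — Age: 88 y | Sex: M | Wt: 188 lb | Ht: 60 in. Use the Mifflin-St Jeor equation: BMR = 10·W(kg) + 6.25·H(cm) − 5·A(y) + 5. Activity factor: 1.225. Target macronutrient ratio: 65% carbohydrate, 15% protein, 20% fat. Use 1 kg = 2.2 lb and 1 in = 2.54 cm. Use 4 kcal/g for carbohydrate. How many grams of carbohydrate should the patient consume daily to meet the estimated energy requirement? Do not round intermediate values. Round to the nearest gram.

Convert to metric: weight = 188 ÷ 2.2 = 85.4545 kg; height = 60 × 2.54 = 152.4 cm.
Mifflin-St Jeor (male): BMR = 10(85.4545) + 6.25(152.4) − 5(88) + 5 = 854.5455 + 952.5 − 440 + 5 = 1372.0455 kcal/day.
TEE = 1372.0455 × 1.225 = 1680.7557 kcal/day.
Carbohydrate energy = 65% × 1680.7557 = 1092.4912 kcal.
Carbohydrate = 1092.4912 ÷ 4 kcal/g = 273.1228 g.

273 g/day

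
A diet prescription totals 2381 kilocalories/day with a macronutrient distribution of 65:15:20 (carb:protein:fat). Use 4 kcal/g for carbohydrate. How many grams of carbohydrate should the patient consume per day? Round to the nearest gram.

Carbohydrate energy = 65% × 2381 = 1547.65 kcal.
At 4 kcal/g: 1547.65 ÷ 4 = 386.9125 g.

387 g/day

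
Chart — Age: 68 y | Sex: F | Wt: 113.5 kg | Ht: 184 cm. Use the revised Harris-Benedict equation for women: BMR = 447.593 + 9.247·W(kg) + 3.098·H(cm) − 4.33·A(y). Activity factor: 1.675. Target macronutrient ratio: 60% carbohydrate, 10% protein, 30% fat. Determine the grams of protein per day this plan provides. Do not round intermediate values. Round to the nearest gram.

74 g/day

Harris-Benedict: BMR = 447.593 + 9.247(113.5) + 3.098(184) − 4.33(68) = 1772.7195 kcal/day.
TEE = 1772.7195 × 1.675 = 2969.3052 kcal/day.
Protein energy = 10% × 2969.3052 = 296.9305 kcal.
Protein = 296.9305 ÷ 4 kcal/g = 74.2326 g.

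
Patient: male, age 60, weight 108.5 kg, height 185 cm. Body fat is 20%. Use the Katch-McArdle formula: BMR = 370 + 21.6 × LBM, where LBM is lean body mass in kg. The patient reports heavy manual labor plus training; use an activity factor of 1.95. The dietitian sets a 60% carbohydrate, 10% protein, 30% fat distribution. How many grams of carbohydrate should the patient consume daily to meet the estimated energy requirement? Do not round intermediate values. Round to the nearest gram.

657 g/day

LBM = 108.5 × (1 − 0.2) = 86.8 kg. Katch-McArdle: BMR = 370 + 21.6 × 86.8 = 2244.88 kcal/day.
TEE = 2244.88 × 1.95 = 4377.516 kcal/day.
Carbohydrate energy = 60% × 4377.516 = 2626.5096 kcal.
Carbohydrate = 2626.5096 ÷ 4 kcal/g = 656.6274 g.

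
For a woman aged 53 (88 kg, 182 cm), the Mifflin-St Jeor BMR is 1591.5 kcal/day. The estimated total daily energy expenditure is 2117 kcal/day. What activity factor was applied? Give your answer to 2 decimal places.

1.33

Activity factor = TEE ÷ BMR = 2117 ÷ 1591.5 = 1.33.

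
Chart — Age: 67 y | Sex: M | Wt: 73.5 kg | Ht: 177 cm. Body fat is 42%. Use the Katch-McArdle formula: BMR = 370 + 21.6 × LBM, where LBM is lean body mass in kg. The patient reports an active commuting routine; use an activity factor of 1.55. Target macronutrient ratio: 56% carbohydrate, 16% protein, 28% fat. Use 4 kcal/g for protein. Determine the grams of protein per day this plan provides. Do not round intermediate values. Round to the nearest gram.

80 g/day

LBM = 73.5 × (1 − 0.42) = 42.63 kg. Katch-McArdle: BMR = 370 + 21.6 × 42.63 = 1290.808 kcal/day.
TEE = 1290.808 × 1.55 = 2000.7524 kcal/day.
Protein energy = 16% × 2000.7524 = 320.1204 kcal.
Protein = 320.1204 ÷ 4 kcal/g = 80.0301 g.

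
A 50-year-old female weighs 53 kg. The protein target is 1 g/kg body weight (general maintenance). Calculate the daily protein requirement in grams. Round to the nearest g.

Protein = 1 g/kg × 53 kg = 53 g/day.

53 g/day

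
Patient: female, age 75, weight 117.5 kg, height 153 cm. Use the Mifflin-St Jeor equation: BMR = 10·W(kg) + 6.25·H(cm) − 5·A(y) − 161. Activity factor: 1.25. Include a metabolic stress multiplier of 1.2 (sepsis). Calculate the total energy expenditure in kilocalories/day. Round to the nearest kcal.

2393 kilocalories/day

Mifflin-St Jeor (female): BMR = 10(117.5) + 6.25(153) − 5(75) − 161 = 1175 + 956.25 − 375 − 161 = 1595.25 kcal/day.
TEE = BMR × activity factor = 1595.25 × 1.25 = 1994.0625 kcal/day.
Apply stress factor: 1994.0625 × 1.2 = 2392.875 kcal/day.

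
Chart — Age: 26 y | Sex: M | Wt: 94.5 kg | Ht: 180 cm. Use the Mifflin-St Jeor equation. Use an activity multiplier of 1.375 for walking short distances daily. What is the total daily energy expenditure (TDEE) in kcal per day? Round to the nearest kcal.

Mifflin-St Jeor (male): BMR = 10(94.5) + 6.25(180) − 5(26) + 5 = 945 + 1125 − 130 + 5 = 1945 kcal/day.
TEE = BMR × activity factor = 1945 × 1.375 = 2674.375 kcal/day.

2674 kcal per day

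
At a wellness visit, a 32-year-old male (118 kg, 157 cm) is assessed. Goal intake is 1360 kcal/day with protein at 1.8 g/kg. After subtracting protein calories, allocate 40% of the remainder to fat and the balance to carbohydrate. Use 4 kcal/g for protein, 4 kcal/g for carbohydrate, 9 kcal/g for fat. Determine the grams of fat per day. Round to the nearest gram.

23 g/day

Protein = 1.8 × 118 = 212.4 g → 212.4 × 4 = 849.6 kcal.
Non-protein calories = 1360 − 849.6 = 510.4 kcal.
Fat: 40% × 510.4 = 204.16 kcal; carbohydrate: 306.24 kcal.
Fat: 204.16 kcal ÷ 9 kcal/g = 22.6844 g.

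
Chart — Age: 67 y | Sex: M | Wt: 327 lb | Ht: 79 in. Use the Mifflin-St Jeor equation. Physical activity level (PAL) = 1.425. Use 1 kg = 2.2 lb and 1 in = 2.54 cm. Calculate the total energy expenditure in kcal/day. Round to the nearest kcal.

Convert to metric: weight = 327 ÷ 2.2 = 148.6364 kg; height = 79 × 2.54 = 200.66 cm.
Mifflin-St Jeor (male): BMR = 10(148.6364) + 6.25(200.66) − 5(67) + 5 = 1486.3636 + 1254.125 − 335 + 5 = 2410.4886 kcal/day.
TEE = BMR × activity factor = 2410.4886 × 1.425 = 3434.9463 kcal/day.

3435 kcal/day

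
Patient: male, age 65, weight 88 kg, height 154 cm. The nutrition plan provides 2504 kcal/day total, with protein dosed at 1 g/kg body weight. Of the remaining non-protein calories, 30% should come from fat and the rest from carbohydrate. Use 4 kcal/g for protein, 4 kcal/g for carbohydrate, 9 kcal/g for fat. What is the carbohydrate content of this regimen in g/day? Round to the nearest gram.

377 g/day

Protein = 1 × 88 = 88 g → 88 × 4 = 352 kcal.
Non-protein calories = 2504 − 352 = 2152 kcal.
Fat: 30% × 2152 = 645.6 kcal; carbohydrate: 1506.4 kcal.
Carbohydrate: 1506.4 kcal ÷ 4 kcal/g = 376.6 g.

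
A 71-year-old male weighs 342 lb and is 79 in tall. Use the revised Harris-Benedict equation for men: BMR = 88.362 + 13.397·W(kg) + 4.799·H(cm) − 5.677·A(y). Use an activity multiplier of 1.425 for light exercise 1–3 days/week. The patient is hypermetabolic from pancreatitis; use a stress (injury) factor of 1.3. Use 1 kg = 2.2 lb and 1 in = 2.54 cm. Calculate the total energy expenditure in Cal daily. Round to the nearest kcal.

5059 Cal daily

Convert to metric: weight = 342 ÷ 2.2 = 155.4545 kg; height = 79 × 2.54 = 200.66 cm.
Harris-Benedict: BMR = 88.362 + 13.397(155.4545) + 4.799(200.66) − 5.677(71) = 2730.8869 kcal/day.
TEE = BMR × activity factor = 2730.8869 × 1.425 = 3891.5138 kcal/day.
Apply stress factor: 3891.5138 × 1.3 = 5058.968 kcal/day.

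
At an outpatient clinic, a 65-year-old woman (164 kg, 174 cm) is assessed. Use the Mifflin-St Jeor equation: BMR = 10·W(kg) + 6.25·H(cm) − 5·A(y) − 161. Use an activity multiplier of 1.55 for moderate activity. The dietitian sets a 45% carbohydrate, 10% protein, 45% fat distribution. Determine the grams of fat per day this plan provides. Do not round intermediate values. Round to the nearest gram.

Mifflin-St Jeor (female): BMR = 10(164) + 6.25(174) − 5(65) − 161 = 1640 + 1087.5 − 325 − 161 = 2241.5 kcal/day.
TEE = 2241.5 × 1.55 = 3474.325 kcal/day.
Fat energy = 45% × 3474.325 = 1563.4463 kcal.
Fat = 1563.4463 ÷ 9 kcal/g = 173.7163 g.

174 g/day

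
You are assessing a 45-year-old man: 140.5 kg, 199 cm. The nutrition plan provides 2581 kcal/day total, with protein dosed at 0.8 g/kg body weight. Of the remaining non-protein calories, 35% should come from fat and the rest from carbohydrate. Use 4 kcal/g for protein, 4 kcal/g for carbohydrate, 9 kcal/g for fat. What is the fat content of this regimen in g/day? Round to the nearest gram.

83 g/day

Protein = 0.8 × 140.5 = 112.4 g → 112.4 × 4 = 449.6 kcal.
Non-protein calories = 2581 − 449.6 = 2131.4 kcal.
Fat: 35% × 2131.4 = 745.99 kcal; carbohydrate: 1385.41 kcal.
Fat: 745.99 kcal ÷ 9 kcal/g = 82.8878 g.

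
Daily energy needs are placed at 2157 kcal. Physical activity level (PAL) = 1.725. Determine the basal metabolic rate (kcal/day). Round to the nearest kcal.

BMR = TEE ÷ activity factor = 2157 ÷ 1.725 = 1250.4348 kcal/day.

1250 kcal/day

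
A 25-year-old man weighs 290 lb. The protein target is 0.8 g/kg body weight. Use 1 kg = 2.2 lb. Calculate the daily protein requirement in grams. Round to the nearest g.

105 g/day

Weight in kg = 290 ÷ 2.2 = 131.8182 kg.
Protein = 0.8 g/kg × 131.8182 kg = 105.4545 g/day.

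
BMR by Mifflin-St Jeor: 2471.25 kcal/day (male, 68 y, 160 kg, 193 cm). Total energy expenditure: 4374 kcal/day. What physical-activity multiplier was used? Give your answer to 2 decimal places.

1.77

Activity factor = TEE ÷ BMR = 4374 ÷ 2471.25 = 1.77.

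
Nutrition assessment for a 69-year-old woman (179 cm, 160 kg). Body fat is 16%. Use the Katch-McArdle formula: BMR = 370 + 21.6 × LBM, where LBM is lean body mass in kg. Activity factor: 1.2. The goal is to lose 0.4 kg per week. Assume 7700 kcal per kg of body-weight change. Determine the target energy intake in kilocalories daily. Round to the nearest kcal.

3488 kilocalories daily

LBM = 160 × (1 − 0.16) = 134.4 kg. Katch-McArdle: BMR = 370 + 21.6 × 134.4 = 3273.04 kcal/day.
TEE = 3273.04 × 1.2 = 3927.648 kcal/day.
Required daily deficit = 0.4 × 7700 ÷ 7 = 440 kcal/day.
Target intake = 3927.648 − 440 = 3487.648 kcal/day.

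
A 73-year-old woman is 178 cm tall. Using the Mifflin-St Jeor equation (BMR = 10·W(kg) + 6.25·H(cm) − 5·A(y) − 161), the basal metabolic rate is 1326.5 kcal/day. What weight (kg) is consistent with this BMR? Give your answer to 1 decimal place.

1326.5 = 10·W + 6.25(178) − 5(73) − 161
10·W = 1326.5 − 586.5 = 740, so W = 74 kg.

74.0 kg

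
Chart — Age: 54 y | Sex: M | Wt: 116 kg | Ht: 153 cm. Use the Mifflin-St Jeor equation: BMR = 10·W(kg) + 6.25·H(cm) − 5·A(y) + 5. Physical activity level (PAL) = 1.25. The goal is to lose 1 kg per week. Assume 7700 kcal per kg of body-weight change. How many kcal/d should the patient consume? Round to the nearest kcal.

1214 kcal/d

Mifflin-St Jeor (male): BMR = 10(116) + 6.25(153) − 5(54) + 5 = 1160 + 956.25 − 270 + 5 = 1851.25 kcal/day.
TEE = 1851.25 × 1.25 = 2314.0625 kcal/day.
Required daily deficit = 1 × 7700 ÷ 7 = 1100 kcal/day.
Target intake = 2314.0625 − 1100 = 1214.0625 kcal/day.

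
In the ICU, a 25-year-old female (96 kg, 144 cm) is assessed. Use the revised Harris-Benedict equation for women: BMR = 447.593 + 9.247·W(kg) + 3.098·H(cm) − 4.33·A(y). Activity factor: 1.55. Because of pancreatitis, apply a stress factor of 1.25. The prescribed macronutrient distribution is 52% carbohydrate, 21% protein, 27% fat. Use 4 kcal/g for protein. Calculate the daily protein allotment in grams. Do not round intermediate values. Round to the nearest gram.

170 g/day

Harris-Benedict: BMR = 447.593 + 9.247(96) + 3.098(144) − 4.33(25) = 1673.167 kcal/day.
TEE = 1673.167 × 1.55 = 2593.4089 kcal/day.
With stress factor 1.25: 2593.4089 × 1.25 = 3241.7611 kcal/day.
Protein energy = 21% × 3241.7611 = 680.7698 kcal.
Protein = 680.7698 ÷ 4 kcal/g = 170.1925 g.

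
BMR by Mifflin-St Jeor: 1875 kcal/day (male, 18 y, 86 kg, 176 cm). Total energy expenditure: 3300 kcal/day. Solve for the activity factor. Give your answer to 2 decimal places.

Activity factor = TEE ÷ BMR = 3300 ÷ 1875 = 1.76.

1.76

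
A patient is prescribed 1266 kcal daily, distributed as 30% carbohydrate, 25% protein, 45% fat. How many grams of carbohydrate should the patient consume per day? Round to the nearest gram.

95 g/day

Carbohydrate energy = 30% × 1266 = 379.8 kcal.
At 4 kcal/g: 379.8 ÷ 4 = 94.95 g.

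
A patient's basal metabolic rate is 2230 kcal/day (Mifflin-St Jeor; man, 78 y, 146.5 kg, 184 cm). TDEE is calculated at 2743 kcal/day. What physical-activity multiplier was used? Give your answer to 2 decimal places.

Activity factor = TEE ÷ BMR = 2743 ÷ 2230 = 1.23.

1.23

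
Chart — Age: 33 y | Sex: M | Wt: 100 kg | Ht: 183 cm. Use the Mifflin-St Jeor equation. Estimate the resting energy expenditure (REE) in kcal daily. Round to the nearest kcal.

1984 kcal daily

Mifflin-St Jeor (male): BMR = 10(100) + 6.25(183) − 5(33) + 5 = 1000 + 1143.75 − 165 + 5 = 1983.75 kcal/day.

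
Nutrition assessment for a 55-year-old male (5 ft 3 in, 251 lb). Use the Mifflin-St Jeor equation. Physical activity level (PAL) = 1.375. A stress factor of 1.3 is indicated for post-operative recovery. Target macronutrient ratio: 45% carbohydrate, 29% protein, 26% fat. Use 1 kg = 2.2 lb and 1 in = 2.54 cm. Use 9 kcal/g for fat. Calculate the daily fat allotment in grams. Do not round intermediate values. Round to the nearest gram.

97 g/day

Convert to metric: weight = 251 ÷ 2.2 = 114.0909 kg; height = (5×12 + 3) × 2.54 = 63 × 2.54 = 160.02 cm.
Mifflin-St Jeor (male): BMR = 10(114.0909) + 6.25(160.02) − 5(55) + 5 = 1140.9091 + 1000.125 − 275 + 5 = 1871.0341 kcal/day.
TEE = 1871.0341 × 1.375 = 2572.6719 kcal/day.
With stress factor 1.3: 2572.6719 × 1.3 = 3344.4734 kcal/day.
Fat energy = 26% × 3344.4734 = 869.5631 kcal.
Fat = 869.5631 ÷ 9 kcal/g = 96.6181 g.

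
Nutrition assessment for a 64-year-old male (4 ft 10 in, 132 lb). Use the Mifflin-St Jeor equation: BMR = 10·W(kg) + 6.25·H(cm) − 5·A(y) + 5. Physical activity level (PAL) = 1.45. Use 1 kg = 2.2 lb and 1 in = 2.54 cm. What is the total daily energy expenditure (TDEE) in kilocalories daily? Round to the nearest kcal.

Convert to metric: weight = 132 ÷ 2.2 = 60 kg; height = (4×12 + 10) × 2.54 = 58 × 2.54 = 147.32 cm.
Mifflin-St Jeor (male): BMR = 10(60) + 6.25(147.32) − 5(64) + 5 = 600 + 920.75 − 320 + 5 = 1205.75 kcal/day.
TEE = BMR × activity factor = 1205.75 × 1.45 = 1748.3375 kcal/day.

1748 kilocalories daily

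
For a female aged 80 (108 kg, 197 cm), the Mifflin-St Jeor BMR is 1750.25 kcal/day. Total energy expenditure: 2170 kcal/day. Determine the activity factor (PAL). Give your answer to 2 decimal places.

1.24

Activity factor = TEE ÷ BMR = 2170 ÷ 1750.25 = 1.24.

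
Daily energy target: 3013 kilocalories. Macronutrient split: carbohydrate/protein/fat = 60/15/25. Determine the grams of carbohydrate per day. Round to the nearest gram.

452 g/day

Carbohydrate energy = 60% × 3013 = 1807.8 kcal.
At 4 kcal/g: 1807.8 ÷ 4 = 451.95 g.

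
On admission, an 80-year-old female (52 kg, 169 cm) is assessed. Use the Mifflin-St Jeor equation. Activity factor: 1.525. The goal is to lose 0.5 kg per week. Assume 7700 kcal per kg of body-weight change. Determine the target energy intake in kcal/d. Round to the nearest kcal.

998 kcal/d

Mifflin-St Jeor (female): BMR = 10(52) + 6.25(169) − 5(80) − 161 = 520 + 1056.25 − 400 − 161 = 1015.25 kcal/day.
TEE = 1015.25 × 1.525 = 1548.2563 kcal/day.
Required daily deficit = 0.5 × 7700 ÷ 7 = 550 kcal/day.
Target intake = 1548.2563 − 550 = 998.2563 kcal/day.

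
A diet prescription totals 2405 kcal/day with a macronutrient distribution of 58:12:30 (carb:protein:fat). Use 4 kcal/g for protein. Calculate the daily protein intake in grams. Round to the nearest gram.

72 g/day

Protein energy = 12% × 2405 = 288.6 kcal.
At 4 kcal/g: 288.6 ÷ 4 = 72.15 g.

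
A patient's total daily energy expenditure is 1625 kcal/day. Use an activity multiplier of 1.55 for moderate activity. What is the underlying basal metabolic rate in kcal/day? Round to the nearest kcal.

1048 kcal/day

BMR = TEE ÷ activity factor = 1625 ÷ 1.55 = 1048.3871 kcal/day.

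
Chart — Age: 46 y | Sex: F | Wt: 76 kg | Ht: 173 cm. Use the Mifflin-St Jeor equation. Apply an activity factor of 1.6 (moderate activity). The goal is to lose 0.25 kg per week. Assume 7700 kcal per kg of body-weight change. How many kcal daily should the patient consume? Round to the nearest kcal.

Mifflin-St Jeor (female): BMR = 10(76) + 6.25(173) − 5(46) − 161 = 760 + 1081.25 − 230 − 161 = 1450.25 kcal/day.
TEE = 1450.25 × 1.6 = 2320.4 kcal/day.
Required daily deficit = 0.25 × 7700 ÷ 7 = 275 kcal/day.
Target intake = 2320.4 − 275 = 2045.4 kcal/day.

2045 kcal daily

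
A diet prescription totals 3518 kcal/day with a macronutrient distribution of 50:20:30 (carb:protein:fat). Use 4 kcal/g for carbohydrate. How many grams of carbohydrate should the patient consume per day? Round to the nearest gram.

Carbohydrate energy = 50% × 3518 = 1759 kcal.
At 4 kcal/g: 1759 ÷ 4 = 439.75 g.

440 g/day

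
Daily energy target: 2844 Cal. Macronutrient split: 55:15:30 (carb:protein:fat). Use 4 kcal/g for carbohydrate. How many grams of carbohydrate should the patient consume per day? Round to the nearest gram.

391 g/day

Carbohydrate energy = 55% × 2844 = 1564.2 kcal.
At 4 kcal/g: 1564.2 ÷ 4 = 391.05 g.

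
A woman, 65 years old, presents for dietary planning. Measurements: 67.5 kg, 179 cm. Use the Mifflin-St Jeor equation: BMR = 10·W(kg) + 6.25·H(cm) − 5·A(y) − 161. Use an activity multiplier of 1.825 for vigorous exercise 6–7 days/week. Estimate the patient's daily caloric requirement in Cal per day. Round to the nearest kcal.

Mifflin-St Jeor (female): BMR = 10(67.5) + 6.25(179) − 5(65) − 161 = 675 + 1118.75 − 325 − 161 = 1307.75 kcal/day.
TEE = BMR × activity factor = 1307.75 × 1.825 = 2386.6438 kcal/day.

2387 Cal per day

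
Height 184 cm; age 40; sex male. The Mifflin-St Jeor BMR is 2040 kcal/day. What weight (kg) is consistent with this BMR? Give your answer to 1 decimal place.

108.5 kg

2040 = 10·W + 6.25(184) − 5(40) + 5
10·W = 2040 − 955 = 1085, so W = 108.5 kg.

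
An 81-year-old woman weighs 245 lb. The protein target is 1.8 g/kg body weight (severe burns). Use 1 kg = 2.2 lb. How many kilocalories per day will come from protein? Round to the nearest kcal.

802 kcal/day

Weight in kg = 245 ÷ 2.2 = 111.3636 kg.
Protein = 1.8 g/kg × 111.3636 kg = 200.4545 g/day.
Protein energy = 200.4545 g × 4 kcal/g = 801.8182 kcal/day.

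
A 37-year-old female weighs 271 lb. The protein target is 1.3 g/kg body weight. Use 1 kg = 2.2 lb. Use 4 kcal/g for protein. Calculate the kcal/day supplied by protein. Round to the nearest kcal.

Weight in kg = 271 ÷ 2.2 = 123.1818 kg.
Protein = 1.3 g/kg × 123.1818 kg = 160.1364 g/day.
Protein energy = 160.1364 g × 4 kcal/g = 640.5455 kcal/day.

641 kcal/day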